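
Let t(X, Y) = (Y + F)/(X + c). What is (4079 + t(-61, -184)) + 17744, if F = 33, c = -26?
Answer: 1898752/87 ≈ 21825.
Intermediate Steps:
t(X, Y) = (33 + Y)/(-26 + X) (t(X, Y) = (Y + 33)/(X - 26) = (33 + Y)/(-26 + X))
(4079 + t(-61, -184)) + 17744 = (4079 + (33 - 184)/(-26 - 61)) + 17744 = (4079 - 151/(-87)) + 17744 = (4079 - 1/87*(-151)) + 17744 = (4079 + 151/87) + 17744 = 355024/87 + 17744 = 1898752/87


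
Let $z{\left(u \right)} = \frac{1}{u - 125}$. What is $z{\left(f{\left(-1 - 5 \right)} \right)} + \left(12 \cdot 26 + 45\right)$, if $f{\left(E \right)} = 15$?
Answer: $\frac{39269}{110} \approx 356.99$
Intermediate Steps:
$z{\left(u \right)} = \frac{1}{-125 + u}$
$z{\left(f{\left(-1 - 5 \right)} \right)} + \left(12 \cdot 26 + 45\right) = \frac{1}{-125 + 15} + \left(12 \cdot 26 + 45\right) = \frac{1}{-110} + \left(312 + 45\right) = - \frac{1}{110} + 357 = \frac{39269}{110}$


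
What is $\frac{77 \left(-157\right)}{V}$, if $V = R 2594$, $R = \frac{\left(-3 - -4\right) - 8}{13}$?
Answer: $\frac{22451}{2594} \approx 8.655$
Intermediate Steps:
$R = - \frac{7}{13}$ ($R = \left(\left(-3 + 4\right) - 8\right) \frac{1}{13} = \left(1 - 8\right) \frac{1}{13} = \left(-7\right) \frac{1}{13} = - \frac{7}{13} \approx -0.53846$)
$V = - \frac{18158}{13}$ ($V = \left(- \frac{7}{13}\right) 2594 = - \frac{18158}{13} \approx -1396.8$)
$\frac{77 \left(-157\right)}{V} = \frac{77 \left(-157\right)}{- \frac{18158}{13}} = \left(-12089\right) \left(- \frac{13}{18158}\right) = \frac{22451}{2594}$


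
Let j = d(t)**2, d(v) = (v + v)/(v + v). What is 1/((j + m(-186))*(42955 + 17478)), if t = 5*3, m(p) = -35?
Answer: -1/2054722 ≈ -4.8668e-7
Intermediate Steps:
t = 15
d(v) = 1 (d(v) = (2*v)/((2*v)) = (2*v)*(1/(2*v)) = 1)
j = 1 (j = 1**2 = 1)
1/((j + m(-186))*(42955 + 17478)) = 1/((1 - 35)*(42955 + 17478)) = 1/(-34*60433) = 1/(-2054722) = -1/2054722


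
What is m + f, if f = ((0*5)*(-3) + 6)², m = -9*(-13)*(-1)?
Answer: -81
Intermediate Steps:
m = -117 (m = 117*(-1) = -117)
f = 36 (f = (0*(-3) + 6)² = (0 + 6)² = 6² = 36)
m + f = -117 + 36 = -81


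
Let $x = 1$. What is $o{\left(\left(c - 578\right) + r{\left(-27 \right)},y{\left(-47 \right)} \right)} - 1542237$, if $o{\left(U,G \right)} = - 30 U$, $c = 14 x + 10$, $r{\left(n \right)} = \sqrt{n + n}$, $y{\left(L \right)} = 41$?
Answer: $-1525617 - 90 i \sqrt{6} \approx -1.5256 \cdot 10^{6} - 220.45 i$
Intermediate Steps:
$r{\left(n \right)} = \sqrt{2} \sqrt{n}$ ($r{\left(n \right)} = \sqrt{2 n} = \sqrt{2} \sqrt{n}$)
$c = 24$ ($c = 14 \cdot 1 + 10 = 14 + 10 = 24$)
$o{\left(\left(c - 578\right) + r{\left(-27 \right)},y{\left(-47 \right)} \right)} - 1542237 = - 30 \left(\left(24 - 578\right) + \sqrt{2} \sqrt{-27}\right) - 1542237 = - 30 \left(-554 + \sqrt{2} \cdot 3 i \sqrt{3}\right) - 1542237 = - 30 \left(-554 + 3 i \sqrt{6}\right) - 1542237 = \left(16620 - 90 i \sqrt{6}\right) - 1542237 = -1525617 - 90 i \sqrt{6}$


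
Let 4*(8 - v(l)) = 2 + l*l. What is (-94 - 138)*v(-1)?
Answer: -1682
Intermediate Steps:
v(l) = 15/2 - l**2/4 (v(l) = 8 - (2 + l*l)/4 = 8 - (2 + l**2)/4 = 8 + (-1/2 - l**2/4) = 15/2 - l**2/4)
(-94 - 138)*v(-1) = (-94 - 138)*(15/2 - 1/4*(-1)**2) = -232*(15/2 - 1/4*1) = -232*(15/2 - 1/4) = -232*29/4 = -1682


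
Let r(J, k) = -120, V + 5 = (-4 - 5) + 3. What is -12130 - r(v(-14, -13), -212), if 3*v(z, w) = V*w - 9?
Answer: -12010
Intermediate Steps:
V = -11 (V = -5 + ((-4 - 5) + 3) = -5 + (-9 + 3) = -5 - 6 = -11)
v(z, w) = -3 - 11*w/3 (v(z, w) = (-11*w - 9)/3 = (-9 - 11*w)/3 = -3 - 11*w/3)
-12130 - r(v(-14, -13), -212) = -12130 - 1*(-120) = -12130 + 120 = -12010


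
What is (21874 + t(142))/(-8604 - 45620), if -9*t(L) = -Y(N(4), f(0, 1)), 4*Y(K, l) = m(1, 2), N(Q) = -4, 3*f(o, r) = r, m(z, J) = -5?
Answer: -787459/1952064 ≈ -0.40340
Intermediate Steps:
f(o, r) = r/3
Y(K, l) = -5/4 (Y(K, l) = (¼)*(-5) = -5/4)
t(L) = -5/36 (t(L) = -(-1)*(-5)/(9*4) = -⅑*5/4 = -5/36)
(21874 + t(142))/(-8604 - 45620) = (21874 - 5/36)/(-8604 - 45620) = (787459/36)/(-54224) = (787459/36)*(-1/54224) = -787459/1952064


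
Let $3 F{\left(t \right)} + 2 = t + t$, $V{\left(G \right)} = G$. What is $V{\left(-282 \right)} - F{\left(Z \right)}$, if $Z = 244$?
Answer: $-444$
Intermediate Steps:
$F{\left(t \right)} = - \frac{2}{3} + \frac{2 t}{3}$ ($F{\left(t \right)} = - \frac{2}{3} + \frac{t + t}{3} = - \frac{2}{3} + \frac{2 t}{3}$)
$V{\left(-282 \right)} - F{\left(Z \right)} = -282 - \left(- \frac{2}{3} + \frac{2}{3} \cdot 244\right) = -282 - \left(- \frac{2}{3} + \frac{488}{3}\right) = -282 - 162 = -444$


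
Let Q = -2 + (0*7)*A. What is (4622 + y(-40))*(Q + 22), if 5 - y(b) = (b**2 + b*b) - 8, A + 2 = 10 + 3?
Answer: 28700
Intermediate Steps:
A = 11 (A = -2 + (10 + 3) = -2 + 13 = 11)
y(b) = 13 - 2*b**2 (y(b) = 5 - ((b**2 + b*b) - 8) = 5 - ((b**2 + b**2) - 8) = 5 - (2*b**2 - 8) = 5 - (-8 + 2*b**2) = 5 + (8 - 2*b**2) = 13 - 2*b**2)
Q = -2 (Q = -2 + (0*7)*11 = -2 + 0*11 = -2 + 0 = -2)
(4622 + y(-40))*(Q + 22) = (4622 + (13 - 2*(-40)**2))*(-2 + 22) = (4622 + (13 - 2*1600))*20 = (4622 + (13 - 3200))*20 = (4622 - 3187)*20 = 1435*20 = 28700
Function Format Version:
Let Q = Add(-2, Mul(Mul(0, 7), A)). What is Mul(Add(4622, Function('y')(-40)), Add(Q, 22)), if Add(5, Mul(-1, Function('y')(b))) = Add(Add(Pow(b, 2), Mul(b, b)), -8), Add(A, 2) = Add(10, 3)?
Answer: 28700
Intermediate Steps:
A = 11 (A = Add(-2, Add(10, 3)) = Add(-2, 13) = 11)
Function('y')(b) = Add(13, Mul(-2, Pow(b, 2))) (Function('y')(b) = Add(5, Mul(-1, Add(Add(Pow(b, 2), Mul(b, b)), -8))) = Add(5, Mul(-1, Add(Add(Pow(b, 2), Pow(b, 2)), -8))) = Add(5, Mul(-1, Add(Mul(2, Pow(b, 2)), -8))) = Add(5, Mul(-1, Add(-8, Mul(2, Pow(b, 2))))) = Add(5, Add(8, Mul(-2, Pow(b, 2)))) = Add(13, Mul(-2, Pow(b, 2))))
Q = -2 (Q = Add(-2, Mul(Mul(0, 7), 11)) = Add(-2, Mul(0, 11)) = Add(-2, 0) = -2)
Mul(Add(4622, Function('y')(-40)), Add(Q, 22)) = Mul(Add(4622, Add(13, Mul(-2, Pow(-40, 2)))), Add(-2, 22)) = Mul(Add(4622, Add(13, Mul(-2, 1600))), 20) = Mul(Add(4622, Add(13, -3200)), 20) = Mul(Add(4622, -3187), 20) = Mul(1435, 20) = 28700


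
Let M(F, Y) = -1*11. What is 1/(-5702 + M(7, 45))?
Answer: -1/5713 ≈ -0.00017504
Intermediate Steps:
M(F, Y) = -11
1/(-5702 + M(7, 45)) = 1/(-5702 - 11) = 1/(-5713) = -1/5713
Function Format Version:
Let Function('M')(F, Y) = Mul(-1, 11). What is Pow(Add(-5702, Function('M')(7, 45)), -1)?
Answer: Rational(-1, 5713) ≈ -0.00017504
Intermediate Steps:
Function('M')(F, Y) = -11
Pow(Add(-5702, Function('M')(7, 45)), -1) = Pow(Add(-5702, -11), -1) = Pow(-5713, -1) = Rational(-1, 5713)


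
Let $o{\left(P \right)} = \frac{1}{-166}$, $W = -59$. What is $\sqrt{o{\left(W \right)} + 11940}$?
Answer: $\frac{\sqrt{329018474}}{166} \approx 109.27$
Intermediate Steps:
$o{\left(P \right)} = - \frac{1}{166}$
$\sqrt{o{\left(W \right)} + 11940} = \sqrt{- \frac{1}{166} + 11940} = \sqrt{\frac{1982039}{166}} = \frac{\sqrt{329018474}}{166}$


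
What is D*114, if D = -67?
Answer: -7638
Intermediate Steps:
D*114 = -67*114 = -7638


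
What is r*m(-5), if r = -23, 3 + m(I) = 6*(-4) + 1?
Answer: 598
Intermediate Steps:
m(I) = -26 (m(I) = -3 + (6*(-4) + 1) = -3 + (-24 + 1) = -3 - 23 = -26)
r*m(-5) = -23*(-26) = 598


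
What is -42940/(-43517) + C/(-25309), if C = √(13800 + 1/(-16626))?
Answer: 42940/43517 - √3814649472174/420787434 ≈ 0.98210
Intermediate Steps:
C = √3814649472174/16626 (C = √(13800 - 1/16626) = √(229438799/16626) = √3814649472174/16626 ≈ 117.47)
-42940/(-43517) + C/(-25309) = -42940/(-43517) + (√3814649472174/16626)/(-25309) = -42940*(-1/43517) + (√3814649472174/16626)*(-1/25309) = 42940/43517 - √3814649472174/420787434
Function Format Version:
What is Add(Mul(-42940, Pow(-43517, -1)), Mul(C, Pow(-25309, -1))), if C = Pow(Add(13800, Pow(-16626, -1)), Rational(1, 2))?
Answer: Add(Rational(42940, 43517), Mul(Rational(-1, 420787434), Pow(3814649472174, Rational(1, 2)))) ≈ 0.98210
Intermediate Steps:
C = Mul(Rational(1, 16626), Pow(3814649472174, Rational(1, 2))) (C = Pow(Add(13800, Rational(-1, 16626)), Rational(1, 2)) = Pow(Rational(229438799, 16626), Rational(1, 2)) = Mul(Rational(1, 16626), Pow(3814649472174, Rational(1, 2))) ≈ 117.47)
Add(Mul(-42940, Pow(-43517, -1)), Mul(C, Pow(-25309, -1))) = Add(Mul(-42940, Pow(-43517, -1)), Mul(Mul(Rational(1, 16626), Pow(3814649472174, Rational(1, 2))), Pow(-25309, -1))) = Add(Mul(-42940, Rational(-1, 43517)), Mul(Mul(Rational(1, 16626), Pow(3814649472174, Rational(1, 2))), Rational(-1, 25309))) = Add(Rational(42940, 43517), Mul(Rational(-1, 420787434), Pow(3814649472174, Rational(1, 2))))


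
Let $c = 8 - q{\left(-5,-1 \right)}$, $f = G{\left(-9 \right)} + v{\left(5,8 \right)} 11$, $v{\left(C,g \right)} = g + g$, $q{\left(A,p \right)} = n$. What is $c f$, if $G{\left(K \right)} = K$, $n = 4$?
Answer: $668$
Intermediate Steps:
$q{\left(A,p \right)} = 4$
$v{\left(C,g \right)} = 2 g$
$f = 167$ ($f = -9 + 2 \cdot 8 \cdot 11 = -9 + 16 \cdot 11 = -9 + 176 = 167$)
$c = 4$ ($c = 8 - 4 = 4$)
$c f = 4 \cdot 167 = 668$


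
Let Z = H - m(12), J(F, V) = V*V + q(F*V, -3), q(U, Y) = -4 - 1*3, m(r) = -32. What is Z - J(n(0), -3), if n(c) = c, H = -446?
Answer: -416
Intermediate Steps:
q(U, Y) = -7 (q(U, Y) = -4 - 3 = -7)
J(F, V) = -7 + V**2 (J(F, V) = V*V - 7 = V**2 - 7 = -7 + V**2)
Z = -414 (Z = -446 - 1*(-32) = -446 + 32 = -414)
Z - J(n(0), -3) = -414 - (-7 + (-3)**2) = -414 - (-7 + 9) = -414 - 1*2 = -414 - 2 = -416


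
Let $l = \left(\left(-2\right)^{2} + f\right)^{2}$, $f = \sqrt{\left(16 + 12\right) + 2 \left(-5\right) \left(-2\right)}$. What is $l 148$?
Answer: $9472 + 4736 \sqrt{3} \approx 17675.0$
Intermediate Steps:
$f = 4 \sqrt{3}$ ($f = \sqrt{28 - -20} = \sqrt{28 + 20} = \sqrt{48} = 4 \sqrt{3} \approx 6.9282$)
$l = \left(4 + 4 \sqrt{3}\right)^{2}$ ($l = \left(\left(-2\right)^{2} + 4 \sqrt{3}\right)^{2} = \left(4 + 4 \sqrt{3}\right)^{2} \approx 119.43$)
$l 148 = \left(64 + 32 \sqrt{3}\right) 148 = 9472 + 4736 \sqrt{3}$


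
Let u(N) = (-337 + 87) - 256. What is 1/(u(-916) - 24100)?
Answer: -1/24606 ≈ -4.0640e-5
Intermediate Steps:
u(N) = -506 (u(N) = -250 - 256 = -506)
1/(u(-916) - 24100) = 1/(-506 - 24100) = 1/(-24606) = -1/24606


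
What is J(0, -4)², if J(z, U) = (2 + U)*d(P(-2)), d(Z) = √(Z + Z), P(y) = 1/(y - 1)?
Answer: -8/3 ≈ -2.6667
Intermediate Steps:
P(y) = 1/(-1 + y)
d(Z) = √2*√Z (d(Z) = √(2*Z) = √2*√Z)
J(z, U) = I*√6*(2 + U)/3 (J(z, U) = (2 + U)*(√2*√(1/(-1 - 2))) = (2 + U)*(√2*√(1/(-3))) = (2 + U)*(√2*√(-⅓)) = (2 + U)*(√2*(I*√3/3)) = (2 + U)*(I*√6/3) = I*√6*(2 + U)/3)
J(0, -4)² = (I*√6*(2 - 4)/3)² = ((⅓)*I*√6*(-2))² = (-2*I*√6/3)² = -8/3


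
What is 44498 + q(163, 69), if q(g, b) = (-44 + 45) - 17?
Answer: 44482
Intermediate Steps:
q(g, b) = -16 (q(g, b) = 1 - 17 = -16)
44498 + q(163, 69) = 44498 - 16 = 44482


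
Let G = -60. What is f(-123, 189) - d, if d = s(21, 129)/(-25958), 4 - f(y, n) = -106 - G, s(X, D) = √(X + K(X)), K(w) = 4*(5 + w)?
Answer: 50 + 5*√5/25958 ≈ 50.000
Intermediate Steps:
K(w) = 20 + 4*w
s(X, D) = √(20 + 5*X) (s(X, D) = √(X + (20 + 4*X)) = √(20 + 5*X))
f(y, n) = 50 (f(y, n) = 4 - (-106 - 1*(-60)) = 4 - (-106 + 60) = 4 - 1*(-46) = 4 + 46 = 50)
d = -5*√5/25958 (d = √(20 + 5*21)/(-25958) = √(20 + 105)*(-1/25958) = √125*(-1/25958) = (5*√5)*(-1/25958) = -5*√5/25958 ≈ -0.00043071)
f(-123, 189) - d = 50 - (-5)*√5/25958 = 50 + 5*√5/25958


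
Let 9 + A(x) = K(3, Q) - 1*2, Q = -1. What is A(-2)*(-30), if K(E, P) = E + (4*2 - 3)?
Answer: 90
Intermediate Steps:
K(E, P) = 5 + E (K(E, P) = E + (8 - 3) = E + 5 = 5 + E)
A(x) = -3 (A(x) = -9 + ((5 + 3) - 1*2) = -9 + (8 - 2) = -9 + 6 = -3)
A(-2)*(-30) = -3*(-30) = 90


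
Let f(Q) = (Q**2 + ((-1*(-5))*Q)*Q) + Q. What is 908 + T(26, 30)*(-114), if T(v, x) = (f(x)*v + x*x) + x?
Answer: -16199632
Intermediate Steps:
f(Q) = Q + 6*Q**2 (f(Q) = (Q**2 + (5*Q)*Q) + Q = (Q**2 + 5*Q**2) + Q = 6*Q**2 + Q = Q + 6*Q**2)
T(v, x) = x + x**2 + v*x*(1 + 6*x) (T(v, x) = ((x*(1 + 6*x))*v + x*x) + x = (v*x*(1 + 6*x) + x**2) + x = (x**2 + v*x*(1 + 6*x)) + x = x + x**2 + v*x*(1 + 6*x))
908 + T(26, 30)*(-114) = 908 + (30*(1 + 30 + 26*(1 + 6*30)))*(-114) = 908 + (30*(1 + 30 + 26*(1 + 180)))*(-114) = 908 + (30*(1 + 30 + 26*181))*(-114) = 908 + (30*(1 + 30 + 4706))*(-114) = 908 + (30*4737)*(-114) = 908 + 142110*(-114) = 908 - 16200540 = -16199632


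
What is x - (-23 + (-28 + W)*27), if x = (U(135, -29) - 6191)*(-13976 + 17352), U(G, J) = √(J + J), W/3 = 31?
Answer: -20902548 + 3376*I*√58 ≈ -2.0903e+7 + 25711.0*I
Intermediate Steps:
W = 93 (W = 3*31 = 93)
U(G, J) = √2*√J (U(G, J) = √(2*J) = √2*√J)
x = -20900816 + 3376*I*√58 (x = (√2*√(-29) - 6191)*(-13976 + 17352) = (√2*(I*√29) - 6191)*3376 = (I*√58 - 6191)*3376 = (-6191 + I*√58)*3376 = -20900816 + 3376*I*√58 ≈ -2.0901e+7 + 25711.0*I)
x - (-23 + (-28 + W)*27) = (-20900816 + 3376*I*√58) - (-23 + (-28 + 93)*27) = (-20900816 + 3376*I*√58) - (-23 + 65*27) = (-20900816 + 3376*I*√58) - (-23 + 1755) = (-20900816 + 3376*I*√58) - 1*1732 = (-20900816 + 3376*I*√58) - 1732 = -20902548 + 3376*I*√58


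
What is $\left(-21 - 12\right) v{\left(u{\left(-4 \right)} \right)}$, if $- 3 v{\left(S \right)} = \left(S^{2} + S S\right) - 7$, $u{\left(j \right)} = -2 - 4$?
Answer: $715$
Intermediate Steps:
$u{\left(j \right)} = -6$ ($u{\left(j \right)} = -2 - 4 = -6$)
$v{\left(S \right)} = \frac{7}{3} - \frac{2 S^{2}}{3}$ ($v{\left(S \right)} = - \frac{\left(S^{2} + S S\right) - 7}{3} = - \frac{\left(S^{2} + S^{2}\right) - 7}{3} = - \frac{2 S^{2} - 7}{3} = - \frac{-7 + 2 S^{2}}{3} = \frac{7}{3} - \frac{2 S^{2}}{3}$)
$\left(-21 - 12\right) v{\left(u{\left(-4 \right)} \right)} = \left(-21 - 12\right) \left(\frac{7}{3} - \frac{2 \left(-6\right)^{2}}{3}\right) = - 33 \left(\frac{7}{3} - 24\right) = \left(-33\right) \left(- \frac{65}{3}\right) = 715$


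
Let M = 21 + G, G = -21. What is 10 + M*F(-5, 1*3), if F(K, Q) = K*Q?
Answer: 10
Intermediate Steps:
M = 0 (M = 21 - 21 = 0)
10 + M*F(-5, 1*3) = 10 + 0*(-5*3) = 10 + 0*(-15) = 10 + 0 = 10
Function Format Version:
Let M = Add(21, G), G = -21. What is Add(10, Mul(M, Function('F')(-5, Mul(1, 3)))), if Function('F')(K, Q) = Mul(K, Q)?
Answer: 10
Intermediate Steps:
M = 0 (M = Add(21, -21) = 0)
Add(10, Mul(M, Function('F')(-5, Mul(1, 3)))) = Add(10, Mul(0, Mul(-5, Mul(1, 3)))) = Add(10, Mul(0, Mul(-5, 3))) = Add(10, Mul(0, -15)) = Add(10, 0) = 10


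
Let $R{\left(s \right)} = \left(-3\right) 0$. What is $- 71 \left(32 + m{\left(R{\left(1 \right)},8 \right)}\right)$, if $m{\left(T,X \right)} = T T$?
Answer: $-2272$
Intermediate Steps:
$R{\left(s \right)} = 0$
$m{\left(T,X \right)} = T^{2}$
$- 71 \left(32 + m{\left(R{\left(1 \right)},8 \right)}\right) = - 71 \left(32 + 0^{2}\right) = - 71 \left(32 + 0\right) = \left(-71\right) 32 = -2272$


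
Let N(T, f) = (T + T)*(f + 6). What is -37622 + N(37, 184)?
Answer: -23562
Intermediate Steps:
N(T, f) = 2*T*(6 + f) (N(T, f) = (2*T)*(6 + f) = 2*T*(6 + f))
-37622 + N(37, 184) = -37622 + 2*37*(6 + 184) = -37622 + 2*37*190 = -37622 + 14060 = -23562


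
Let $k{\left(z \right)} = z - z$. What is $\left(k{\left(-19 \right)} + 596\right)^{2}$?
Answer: $355216$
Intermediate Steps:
$k{\left(z \right)} = 0$
$\left(k{\left(-19 \right)} + 596\right)^{2} = \left(0 + 596\right)^{2} = 596^{2} = 355216$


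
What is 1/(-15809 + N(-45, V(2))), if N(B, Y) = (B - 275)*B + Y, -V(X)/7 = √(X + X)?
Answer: -1/1423 ≈ -0.00070274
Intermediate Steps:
V(X) = -7*√2*√X (V(X) = -7*√(X + X) = -7*√2*√X)
N(B, Y) = Y + B*(-275 + B) (N(B, Y) = (-275 + B)*B + Y = B*(-275 + B) + Y = Y + B*(-275 + B))
1/(-15809 + N(-45, V(2))) = 1/(-15809 + (-7*√2*√2 + (-45)² - 275*(-45))) = 1/(-15809 + (-14 + 2025 + 12375)) = 1/(-15809 + 14386) = 1/(-1423) = -1/1423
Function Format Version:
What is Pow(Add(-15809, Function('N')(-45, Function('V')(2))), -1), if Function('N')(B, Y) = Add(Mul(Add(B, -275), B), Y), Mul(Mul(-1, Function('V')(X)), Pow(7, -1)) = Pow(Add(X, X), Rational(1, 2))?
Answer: Rational(-1, 1423) ≈ -0.00070274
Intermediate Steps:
Function('V')(X) = Mul(-7, Pow(2, Rational(1, 2)), Pow(X, Rational(1, 2))) (Function('V')(X) = Mul(-7, Pow(Add(X, X), Rational(1, 2))) = Mul(-7, Pow(Mul(2, X), Rational(1, 2))) = Mul(-7, Mul(Pow(2, Rational(1, 2)), Pow(X, Rational(1, 2)))) = Mul(-7, Pow(2, Rational(1, 2)), Pow(X, Rational(1, 2))))
Function('N')(B, Y) = Add(Y, Mul(B, Add(-275, B))) (Function('N')(B, Y) = Add(Mul(Add(-275, B), B), Y) = Add(Mul(B, Add(-275, B)), Y) = Add(Y, Mul(B, Add(-275, B))))
Pow(Add(-15809, Function('N')(-45, Function('V')(2))), -1) = Pow(Add(-15809, Add(Mul(-7, Pow(2, Rational(1, 2)), Pow(2, Rational(1, 2))), Pow(-45, 2), Mul(-275, -45))), -1) = Pow(Add(-15809, Add(-14, 2025, 12375)), -1) = Pow(Add(-15809, 14386), -1) = Pow(-1423, -1) = Rational(-1, 1423)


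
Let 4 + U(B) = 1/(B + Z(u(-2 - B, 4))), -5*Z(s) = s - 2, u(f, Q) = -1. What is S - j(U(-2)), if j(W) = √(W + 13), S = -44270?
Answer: -44270 - √406/7 ≈ -44273.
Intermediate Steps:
Z(s) = ⅖ - s/5 (Z(s) = -(s - 2)/5 = -(-2 + s)/5 = ⅖ - s/5)
U(B) = -4 + 1/(⅗ + B) (U(B) = -4 + 1/(B + (⅖ - ⅕*(-1))) = -4 + 1/(B + (⅖ + ⅕)) = -4 + 1/(B + ⅗) = -4 + 1/(⅗ + B))
j(W) = √(13 + W)
S - j(U(-2)) = -44270 - √(13 + (-7 - 20*(-2))/(3 + 5*(-2))) = -44270 - √(13 + (-7 + 40)/(3 - 10)) = -44270 - √(13 + 33/(-7)) = -44270 - √(13 - ⅐*33) = -44270 - √(13 - 33/7) = -44270 - √(58/7) = -44270 - √406/7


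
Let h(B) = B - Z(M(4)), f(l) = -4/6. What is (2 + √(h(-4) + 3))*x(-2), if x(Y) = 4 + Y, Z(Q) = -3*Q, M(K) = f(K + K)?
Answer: 4 + 2*I*√3 ≈ 4.0 + 3.4641*I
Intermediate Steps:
f(l) = -⅔ (f(l) = -4*⅙ = -⅔)
M(K) = -⅔
h(B) = -2 + B (h(B) = B - (-3)*(-2)/3 = B - 1*2 = B - 2 = -2 + B)
(2 + √(h(-4) + 3))*x(-2) = (2 + √((-2 - 4) + 3))*(4 - 2) = (2 + √(-6 + 3))*2 = (2 + √(-3))*2 = (2 + I*√3)*2 = 4 + 2*I*√3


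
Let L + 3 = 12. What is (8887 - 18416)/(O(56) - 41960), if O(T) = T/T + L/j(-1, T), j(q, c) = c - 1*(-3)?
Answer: 562211/2475572 ≈ 0.22710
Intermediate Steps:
L = 9 (L = -3 + 12 = 9)
j(q, c) = 3 + c (j(q, c) = c + 3 = 3 + c)
O(T) = 1 + 9/(3 + T) (O(T) = T/T + 9/(3 + T) = 1 + 9/(3 + T))
(8887 - 18416)/(O(56) - 41960) = (8887 - 18416)/((12 + 56)/(3 + 56) - 41960) = -9529/(68/59 - 41960) = -9529/(-2475572/59) = -9529*(-59/2475572) = 562211/2475572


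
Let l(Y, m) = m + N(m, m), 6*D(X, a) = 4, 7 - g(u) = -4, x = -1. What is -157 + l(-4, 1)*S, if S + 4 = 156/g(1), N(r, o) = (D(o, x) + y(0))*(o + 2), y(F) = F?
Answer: -1391/11 ≈ -126.45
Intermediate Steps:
g(u) = 11 (g(u) = 7 - 1*(-4) = 7 + 4 = 11)
D(X, a) = ⅔ (D(X, a) = (⅙)*4 = ⅔)
N(r, o) = 4/3 + 2*o/3 (N(r, o) = (⅔ + 0)*(o + 2) = 2*(2 + o)/3 = 4/3 + 2*o/3)
S = 112/11 (S = -4 + 156/11 = 112/11 ≈ 10.182)
l(Y, m) = 4/3 + 5*m/3 (l(Y, m) = m + (4/3 + 2*m/3) = 4/3 + 5*m/3)
-157 + l(-4, 1)*S = -157 + (4/3 + (5/3)*1)*(112/11) = -157 + (4/3 + 5/3)*(112/11) = -157 + 3*(112/11) = -157 + 336/11 = -1391/11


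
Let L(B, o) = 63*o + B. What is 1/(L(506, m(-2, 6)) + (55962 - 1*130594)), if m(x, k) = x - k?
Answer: -1/74630 ≈ -1.3399e-5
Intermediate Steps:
L(B, o) = B + 63*o
1/(L(506, m(-2, 6)) + (55962 - 1*130594)) = 1/((506 + 63*(-2 - 1*6)) + (55962 - 1*130594)) = 1/((506 + 63*(-2 - 6)) + (55962 - 130594)) = 1/((506 + 63*(-8)) - 74632) = 1/((506 - 504) - 74632) = 1/(2 - 74632) = 1/(-74630) = -1/74630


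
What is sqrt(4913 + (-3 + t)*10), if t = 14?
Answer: sqrt(5023) ≈ 70.873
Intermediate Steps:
sqrt(4913 + (-3 + t)*10) = sqrt(4913 + (-3 + 14)*10) = sqrt(4913 + 11*10) = sqrt(4913 + 110) = sqrt(5023)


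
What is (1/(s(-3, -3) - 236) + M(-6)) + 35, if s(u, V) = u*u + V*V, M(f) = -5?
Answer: 6539/218 ≈ 29.995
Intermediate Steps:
s(u, V) = V² + u² (s(u, V) = u² + V² = V² + u²)
(1/(s(-3, -3) - 236) + M(-6)) + 35 = (1/(((-3)² + (-3)²) - 236) - 5) + 35 = (1/((9 + 9) - 236) - 5) + 35 = (1/(18 - 236) - 5) + 35 = (1/(-218) - 5) + 35 = (-1/218 - 5) + 35 = -1091/218 + 35 = 6539/218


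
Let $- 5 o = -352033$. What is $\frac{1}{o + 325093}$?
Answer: $\frac{5}{1977498} \approx 2.5284 \cdot 10^{-6}$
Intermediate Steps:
$o = \frac{352033}{5}$ ($o = \left(- \frac{1}{5}\right) \left(-352033\right) = \frac{352033}{5} \approx 70407.0$)
$\frac{1}{o + 325093} = \frac{1}{\frac{352033}{5} + 325093} = \frac{1}{\frac{1977498}{5}} = \frac{5}{1977498}$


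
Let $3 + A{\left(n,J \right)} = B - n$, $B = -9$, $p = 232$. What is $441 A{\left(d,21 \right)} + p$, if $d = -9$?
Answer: $-1091$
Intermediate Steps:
$A{\left(n,J \right)} = -12 - n$ ($A{\left(n,J \right)} = -3 - \left(9 + n\right) = -12 - n$)
$441 A{\left(d,21 \right)} + p = 441 \left(-12 - -9\right) + 232 = 441 \left(-12 + 9\right) + 232 = 441 \left(-3\right) + 232 = -1323 + 232 = -1091$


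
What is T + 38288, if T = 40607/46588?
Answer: 1783801951/46588 ≈ 38289.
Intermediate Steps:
T = 40607/46588 (T = 40607*(1/46588) = 40607/46588 ≈ 0.87162)
T + 38288 = 40607/46588 + 38288 = 1783801951/46588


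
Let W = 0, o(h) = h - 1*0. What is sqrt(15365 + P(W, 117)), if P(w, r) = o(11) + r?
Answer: sqrt(15493) ≈ 124.47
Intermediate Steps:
o(h) = h (o(h) = h + 0 = h)
P(w, r) = 11 + r
sqrt(15365 + P(W, 117)) = sqrt(15365 + (11 + 117)) = sqrt(15365 + 128) = sqrt(15493)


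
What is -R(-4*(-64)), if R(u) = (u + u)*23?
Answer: -11776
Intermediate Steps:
R(u) = 46*u (R(u) = (2*u)*23 = 46*u)
-R(-4*(-64)) = -46*(-4*(-64)) = -46*256 = -1*11776 = -11776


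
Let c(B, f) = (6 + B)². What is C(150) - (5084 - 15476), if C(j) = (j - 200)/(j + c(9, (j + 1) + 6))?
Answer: 155878/15 ≈ 10392.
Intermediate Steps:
C(j) = (-200 + j)/(225 + j) (C(j) = (j - 200)/(j + (6 + 9)²) = (-200 + j)/(j + 15²) = (-200 + j)/(j + 225) = (-200 + j)/(225 + j))
C(150) - (5084 - 15476) = (-200 + 150)/(225 + 150) - (5084 - 15476) = -50/375 - 1*(-10392) = (1/375)*(-50) + 10392 = -2/15 + 10392 = 155878/15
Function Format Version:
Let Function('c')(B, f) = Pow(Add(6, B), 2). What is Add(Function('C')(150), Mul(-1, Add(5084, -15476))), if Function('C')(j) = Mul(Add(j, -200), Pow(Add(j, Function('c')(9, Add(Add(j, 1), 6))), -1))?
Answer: Rational(155878, 15) ≈ 10392.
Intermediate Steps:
Function('C')(j) = Mul(Pow(Add(225, j), -1), Add(-200, j)) (Function('C')(j) = Mul(Add(j, -200), Pow(Add(j, Pow(Add(6, 9), 2)), -1)) = Mul(Add(-200, j), Pow(Add(j, Pow(15, 2)), -1)) = Mul(Add(-200, j), Pow(Add(j, 225), -1)) = Mul(Add(-200, j), Pow(Add(225, j), -1)) = Mul(Pow(Add(225, j), -1), Add(-200, j)))
Add(Function('C')(150), Mul(-1, Add(5084, -15476))) = Add(Mul(Pow(Add(225, 150), -1), Add(-200, 150)), Mul(-1, Add(5084, -15476))) = Add(Mul(Pow(375, -1), -50), Mul(-1, -10392)) = Add(Mul(Rational(1, 375), -50), 10392) = Add(Rational(-2, 15), 10392) = Rational(155878, 15)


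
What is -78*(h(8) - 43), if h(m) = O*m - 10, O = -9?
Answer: 9750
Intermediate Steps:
h(m) = -10 - 9*m (h(m) = -9*m - 10 = -10 - 9*m)
-78*(h(8) - 43) = -78*((-10 - 9*8) - 43) = -78*((-10 - 72) - 43) = -78*(-82 - 43) = -78*(-125) = 9750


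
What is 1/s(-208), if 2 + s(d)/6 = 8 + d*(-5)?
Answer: 1/6276 ≈ 0.00015934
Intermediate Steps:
s(d) = 36 - 30*d (s(d) = -12 + 6*(8 + d*(-5)) = -12 + 6*(8 - 5*d) = -12 + (48 - 30*d) = 36 - 30*d)
1/s(-208) = 1/(36 - 30*(-208)) = 1/(36 + 6240) = 1/6276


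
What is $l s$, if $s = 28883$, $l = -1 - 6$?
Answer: $-202181$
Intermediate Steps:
$l = -7$ ($l = -1 - 6 = -7$)
$l s = \left(-7\right) 28883 = -202181$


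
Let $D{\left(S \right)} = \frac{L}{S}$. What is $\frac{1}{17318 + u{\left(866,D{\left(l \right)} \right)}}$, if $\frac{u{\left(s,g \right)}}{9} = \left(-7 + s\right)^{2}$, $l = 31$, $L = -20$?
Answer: $\frac{1}{6658247} \approx 1.5019 \cdot 10^{-7}$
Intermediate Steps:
$D{\left(S \right)} = - \frac{20}{S}$
$u{\left(s,g \right)} = 9 \left(-7 + s\right)^{2}$
$\frac{1}{17318 + u{\left(866,D{\left(l \right)} \right)}} = \frac{1}{17318 + 9 \left(-7 + 866\right)^{2}} = \frac{1}{17318 + 9 \cdot 859^{2}} = \frac{1}{17318 + 9 \cdot 737881} = \frac{1}{17318 + 6640929} = \frac{1}{6658247}$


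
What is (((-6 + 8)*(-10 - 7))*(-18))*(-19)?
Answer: -11628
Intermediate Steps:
(((-6 + 8)*(-10 - 7))*(-18))*(-19) = ((2*(-17))*(-18))*(-19) = -34*(-18)*(-19) = 612*(-19) = -11628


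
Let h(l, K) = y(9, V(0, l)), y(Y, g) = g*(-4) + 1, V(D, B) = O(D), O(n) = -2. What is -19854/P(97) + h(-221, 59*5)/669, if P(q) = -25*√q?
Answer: 3/223 + 19854*√97/2425 ≈ 80.648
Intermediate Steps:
V(D, B) = -2
y(Y, g) = 1 - 4*g (y(Y, g) = -4*g + 1 = 1 - 4*g)
h(l, K) = 9 (h(l, K) = 1 - 4*(-2) = 1 + 8 = 9)
-19854/P(97) + h(-221, 59*5)/669 = -19854*(-√97/2425) + 9/669 = -(-19854)*√97/2425 + 9*(1/669) = 19854*√97/2425 + 3/223 = 3/223 + 19854*√97/2425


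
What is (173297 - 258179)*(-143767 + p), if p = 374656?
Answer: -19598320098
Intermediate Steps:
(173297 - 258179)*(-143767 + p) = (173297 - 258179)*(-143767 + 374656) = -84882*230889 = -19598320098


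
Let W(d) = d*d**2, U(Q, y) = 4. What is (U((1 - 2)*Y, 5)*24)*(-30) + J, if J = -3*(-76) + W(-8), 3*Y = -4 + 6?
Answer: -3164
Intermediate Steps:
Y = 2/3 (Y = (-4 + 6)/3 = (1/3)*2 = 2/3 ≈ 0.66667)
W(d) = d**3
J = -284 (J = -3*(-76) + (-8)**3 = 228 - 512 = -284)
(U((1 - 2)*Y, 5)*24)*(-30) + J = (4*24)*(-30) - 284 = 96*(-30) - 284 = -2880 - 284 = -3164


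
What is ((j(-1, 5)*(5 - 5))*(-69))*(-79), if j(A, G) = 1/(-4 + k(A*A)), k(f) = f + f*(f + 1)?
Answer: 0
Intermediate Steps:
k(f) = f + f*(1 + f)
j(A, G) = 1/(-4 + A²*(2 + A²)) (j(A, G) = 1/(-4 + (A*A)*(2 + A*A)) = 1/(-4 + A²*(2 + A²)))
((j(-1, 5)*(5 - 5))*(-69))*(-79) = (((5 - 5)/(-4 + (-1)²*(2 + (-1)²)))*(-69))*(-79) = ((0/(-4 + 1*(2 + 1)))*(-69))*(-79) = ((0/(-4 + 1*3))*(-69))*(-79) = ((0/(-4 + 3))*(-69))*(-79) = ((0/(-1))*(-69))*(-79) = (-1*0*(-69))*(-79) = (0*(-69))*(-79) = 0*(-79) = 0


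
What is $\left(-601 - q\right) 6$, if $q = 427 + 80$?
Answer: $-6648$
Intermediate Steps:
$q = 507$
$\left(-601 - q\right) 6 = \left(-601 - 507\right) 6 = \left(-1108\right) 6 = -6648$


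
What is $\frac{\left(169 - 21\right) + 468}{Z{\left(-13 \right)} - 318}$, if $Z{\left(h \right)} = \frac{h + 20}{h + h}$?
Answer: $- \frac{16016}{8275} \approx -1.9355$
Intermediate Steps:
$Z{\left(h \right)} = \frac{20 + h}{2 h}$
$\frac{\left(169 - 21\right) + 468}{Z{\left(-13 \right)} - 318} = \frac{\left(169 - 21\right) + 468}{\frac{20 - 13}{2 \left(-13\right)} - 318} = \frac{148 + 468}{\frac{1}{2} \left(- \frac{1}{13}\right) 7 - 318} = \frac{616}{- \frac{7}{26} - 318} = \frac{616}{- \frac{8275}{26}} = 616 \left(- \frac{26}{8275}\right) = - \frac{16016}{8275}$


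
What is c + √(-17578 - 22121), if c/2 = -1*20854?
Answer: -41708 + 3*I*√4411 ≈ -41708.0 + 199.25*I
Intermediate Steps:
c = -41708 (c = 2*(-1*20854) = 2*(-20854) = -41708)
c + √(-17578 - 22121) = -41708 + √(-17578 - 22121) = -41708 + √(-39699) = -41708 + 3*I*√4411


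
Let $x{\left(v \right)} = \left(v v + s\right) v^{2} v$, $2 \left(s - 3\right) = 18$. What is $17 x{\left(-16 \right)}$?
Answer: $-18661376$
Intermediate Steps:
$s = 12$ ($s = 3 + \frac{1}{2} \cdot 18 = 3 + 9 = 12$)
$x{\left(v \right)} = v^{3} \left(12 + v^{2}\right)$ ($x{\left(v \right)} = \left(v v + 12\right) v^{2} v = \left(v^{2} + 12\right) v^{2} v = \left(12 + v^{2}\right) v^{2} v = v^{2} \left(12 + v^{2}\right) v = v^{3} \left(12 + v^{2}\right)$)
$17 x{\left(-16 \right)} = 17 \left(-16\right)^{3} \left(12 + \left(-16\right)^{2}\right) = 17 \left(- 4096 \left(12 + 256\right)\right) = 17 \left(\left(-4096\right) 268\right) = 17 \left(-1097728\right) = -18661376$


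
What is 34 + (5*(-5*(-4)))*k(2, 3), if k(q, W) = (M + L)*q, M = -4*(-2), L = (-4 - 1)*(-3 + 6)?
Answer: -1366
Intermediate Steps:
L = -15 (L = -5*3 = -15)
M = 8
k(q, W) = -7*q (k(q, W) = (8 - 15)*q = -7*q)
34 + (5*(-5*(-4)))*k(2, 3) = 34 + (5*(-5*(-4)))*(-7*2) = 34 + (5*20)*(-14) = 34 + 100*(-14) = 34 - 1400 = -1366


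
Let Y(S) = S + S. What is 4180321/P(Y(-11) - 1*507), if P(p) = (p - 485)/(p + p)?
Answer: 2211389809/507 ≈ 4.3617e+6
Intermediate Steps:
Y(S) = 2*S
P(p) = (-485 + p)/(2*p) (P(p) = (-485 + p)/((2*p)) = (-485 + p)*(1/(2*p)) = (-485 + p)/(2*p))
4180321/P(Y(-11) - 1*507) = 4180321/(((-485 + (2*(-11) - 1*507))/(2*(2*(-11) - 1*507)))) = 4180321/(((-485 + (-22 - 507))/(2*(-22 - 507)))) = 4180321/(((1/2)*(-485 - 529)/(-529))) = 4180321/(((1/2)*(-1/529)*(-1014))) = 4180321/(507/529) = 4180321*(529/507) = 2211389809/507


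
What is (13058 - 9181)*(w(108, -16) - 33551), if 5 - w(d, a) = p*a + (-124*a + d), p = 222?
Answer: -124397422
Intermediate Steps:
w(d, a) = 5 - d - 98*a (w(d, a) = 5 - (222*a + (-124*a + d)) = 5 - (222*a + (d - 124*a)) = 5 - (d + 98*a) = 5 + (-d - 98*a) = 5 - d - 98*a)
(13058 - 9181)*(w(108, -16) - 33551) = (13058 - 9181)*((5 - 1*108 - 98*(-16)) - 33551) = 3877*((5 - 108 + 1568) - 33551) = 3877*(1465 - 33551) = 3877*(-32086) = -124397422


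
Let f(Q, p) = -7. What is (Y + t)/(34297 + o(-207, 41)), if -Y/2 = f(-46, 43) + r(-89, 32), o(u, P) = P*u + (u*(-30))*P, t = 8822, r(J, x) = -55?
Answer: 639/20030 ≈ 0.031902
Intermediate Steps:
o(u, P) = -29*P*u (o(u, P) = P*u + (-30*u)*P = P*u - 30*P*u = -29*P*u)
Y = 124 (Y = -2*(-7 - 55) = -2*(-62) = 124)
(Y + t)/(34297 + o(-207, 41)) = (124 + 8822)/(34297 - 29*41*(-207)) = 8946/(34297 + 246123) = 8946/280420 = 8946*(1/280420) = 639/20030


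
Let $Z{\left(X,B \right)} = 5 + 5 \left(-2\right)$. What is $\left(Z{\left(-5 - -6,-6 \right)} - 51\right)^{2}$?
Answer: $3136$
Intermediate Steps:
$Z{\left(X,B \right)} = -5$ ($Z{\left(X,B \right)} = 5 - 10 = -5$)
$\left(Z{\left(-5 - -6,-6 \right)} - 51\right)^{2} = \left(-5 - 51\right)^{2} = \left(-56\right)^{2} = 3136$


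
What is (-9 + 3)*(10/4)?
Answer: -15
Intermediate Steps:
(-9 + 3)*(10/4) = -60/4 = -6*5/2 = -15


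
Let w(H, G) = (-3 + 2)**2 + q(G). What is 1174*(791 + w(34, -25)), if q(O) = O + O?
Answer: 871108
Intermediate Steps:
q(O) = 2*O
w(H, G) = 1 + 2*G (w(H, G) = (-3 + 2)**2 + 2*G = (-1)**2 + 2*G = 1 + 2*G)
1174*(791 + w(34, -25)) = 1174*(791 + (1 + 2*(-25))) = 1174*(791 + (1 - 50)) = 1174*(791 - 49) = 1174*742 = 871108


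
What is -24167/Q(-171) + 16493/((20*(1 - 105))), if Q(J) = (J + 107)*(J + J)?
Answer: -12852067/1422720 ≈ -9.0334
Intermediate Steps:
Q(J) = 2*J*(107 + J) (Q(J) = (107 + J)*(2*J) = 2*J*(107 + J))
-24167/Q(-171) + 16493/((20*(1 - 105))) = -24167*(-1/(342*(107 - 171))) + 16493/((20*(1 - 105))) = -24167/(2*(-171)*(-64)) + 16493/((20*(-104))) = -24167/21888 + 16493/(-2080) = -24167*1/21888 + 16493*(-1/2080) = -24167/21888 - 16493/2080 = -12852067/1422720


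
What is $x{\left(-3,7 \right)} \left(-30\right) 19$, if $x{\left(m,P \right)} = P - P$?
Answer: $0$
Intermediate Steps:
$x{\left(m,P \right)} = 0$
$x{\left(-3,7 \right)} \left(-30\right) 19 = 0 \left(-30\right) 19 = 0 \cdot 19 = 0$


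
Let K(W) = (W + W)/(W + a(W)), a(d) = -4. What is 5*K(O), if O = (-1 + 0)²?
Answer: -10/3 ≈ -3.3333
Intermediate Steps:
O = 1 (O = (-1)² = 1)
K(W) = 2*W/(-4 + W) (K(W) = (W + W)/(W - 4) = (2*W)/(-4 + W) = 2*W/(-4 + W))
5*K(O) = 5*(2*1/(-4 + 1)) = 5*(2*1/(-3)) = 5*(2*1*(-⅓)) = 5*(-⅔) = -10/3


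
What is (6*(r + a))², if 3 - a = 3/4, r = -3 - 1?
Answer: 441/4 ≈ 110.25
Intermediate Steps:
r = -4
a = 9/4 (a = 3 - 3/4 = 3 - 1*¾ = 3 - ¾ = 9/4 ≈ 2.2500)
(6*(r + a))² = (6*(-4 + 9/4))² = (6*(-7/4))² = (-21/2)² = 441/4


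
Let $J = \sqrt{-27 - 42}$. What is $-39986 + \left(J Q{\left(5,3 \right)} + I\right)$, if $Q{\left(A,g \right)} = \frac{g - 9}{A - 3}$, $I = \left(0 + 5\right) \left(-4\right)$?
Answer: $-40006 - 3 i \sqrt{69} \approx -40006.0 - 24.92 i$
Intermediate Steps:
$I = -20$ ($I = 5 \left(-4\right) = -20$)
$Q{\left(A,g \right)} = \frac{-9 + g}{-3 + A}$
$J = i \sqrt{69}$ ($J = \sqrt{-69} = i \sqrt{69} \approx 8.3066 i$)
$-39986 + \left(J Q{\left(5,3 \right)} + I\right) = -39986 - \left(20 - i \sqrt{69} \frac{-9 + 3}{-3 + 5}\right) = -39986 - \left(20 - i \sqrt{69} \cdot \frac{1}{2} \left(-6\right)\right) = -39986 - \left(20 - i \sqrt{69} \left(-3\right)\right) = -39986 - \left(20 + 3 i \sqrt{69}\right) = -40006 - 3 i \sqrt{69}$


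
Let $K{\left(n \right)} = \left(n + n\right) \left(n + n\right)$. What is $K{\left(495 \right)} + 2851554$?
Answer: $3831654$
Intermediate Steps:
$K{\left(n \right)} = 4 n^{2}$ ($K{\left(n \right)} = 2 n 2 n = 4 n^{2}$)
$K{\left(495 \right)} + 2851554 = 4 \cdot 495^{2} + 2851554 = 4 \cdot 245025 + 2851554 = 980100 + 2851554 = 3831654$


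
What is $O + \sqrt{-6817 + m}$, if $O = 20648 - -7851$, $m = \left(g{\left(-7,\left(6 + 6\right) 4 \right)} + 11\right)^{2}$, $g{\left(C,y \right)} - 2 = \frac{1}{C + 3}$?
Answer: $28499 + \frac{i \sqrt{106471}}{4} \approx 28499.0 + 81.575 i$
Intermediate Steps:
$g{\left(C,y \right)} = 2 + \frac{1}{3 + C}$ ($g{\left(C,y \right)} = 2 + \frac{1}{C + 3} = 2 + \frac{1}{3 + C}$)
$m = \frac{2601}{16}$ ($m = \left(\frac{7 + 2 \left(-7\right)}{3 - 7} + 11\right)^{2} = \left(\frac{7 - 14}{-4} + 11\right)^{2} = \left(\left(- \frac{1}{4}\right) \left(-7\right) + 11\right)^{2} = \left(\frac{7}{4} + 11\right)^{2} = \left(\frac{51}{4}\right)^{2} = \frac{2601}{16} \approx 162.56$)
$O = 28499$ ($O = 20648 + 7851 = 28499$)
$O + \sqrt{-6817 + m} = 28499 + \sqrt{-6817 + \frac{2601}{16}} = 28499 + \sqrt{- \frac{106471}{16}} = 28499 + \frac{i \sqrt{106471}}{4}$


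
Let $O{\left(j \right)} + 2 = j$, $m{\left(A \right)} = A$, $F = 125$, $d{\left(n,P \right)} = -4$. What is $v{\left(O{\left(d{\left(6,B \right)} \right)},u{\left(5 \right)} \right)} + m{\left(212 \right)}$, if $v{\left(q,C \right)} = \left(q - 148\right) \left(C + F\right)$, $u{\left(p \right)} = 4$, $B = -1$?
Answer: $-19654$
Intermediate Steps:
$O{\left(j \right)} = -2 + j$
$v{\left(q,C \right)} = \left(-148 + q\right) \left(125 + C\right)$ ($v{\left(q,C \right)} = \left(q - 148\right) \left(C + 125\right) = \left(-148 + q\right) \left(125 + C\right)$)
$v{\left(O{\left(d{\left(6,B \right)} \right)},u{\left(5 \right)} \right)} + m{\left(212 \right)} = \left(-18500 - 592 + 125 \left(-2 - 4\right) + 4 \left(-2 - 4\right)\right) + 212 = \left(-18500 - 592 + 125 \left(-6\right) + 4 \left(-6\right)\right) + 212 = \left(-18500 - 592 - 750 - 24\right) + 212 = -19866 + 212 = -19654$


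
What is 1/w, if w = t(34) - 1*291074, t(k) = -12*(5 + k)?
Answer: -1/291542 ≈ -3.4300e-6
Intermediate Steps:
t(k) = -60 - 12*k
w = -291542 (w = (-60 - 12*34) - 1*291074 = (-60 - 408) - 291074 = -468 - 291074 = -291542)
1/w = 1/(-291542) = -1/291542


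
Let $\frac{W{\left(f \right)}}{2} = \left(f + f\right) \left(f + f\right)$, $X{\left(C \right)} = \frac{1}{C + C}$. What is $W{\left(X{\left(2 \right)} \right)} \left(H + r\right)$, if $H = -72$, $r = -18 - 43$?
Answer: $- \frac{133}{2} \approx -66.5$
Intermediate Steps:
$X{\left(C \right)} = \frac{1}{2 C}$
$W{\left(f \right)} = 8 f^{2}$ ($W{\left(f \right)} = 2 \left(f + f\right) \left(f + f\right) = 2 \cdot 2 f 2 f = 2 \cdot 4 f^{2} = 8 f^{2}$)
$r = -61$
$W{\left(X{\left(2 \right)} \right)} \left(H + r\right) = 8 \left(\frac{1}{2 \cdot 2}\right)^{2} \left(-72 - 61\right) = 8 \left(\frac{1}{2} \cdot \frac{1}{2}\right)^{2} \left(-133\right) = \frac{8}{16} \left(-133\right) = 8 \cdot \frac{1}{16} \left(-133\right) = \frac{1}{2} \left(-133\right) = - \frac{133}{2}$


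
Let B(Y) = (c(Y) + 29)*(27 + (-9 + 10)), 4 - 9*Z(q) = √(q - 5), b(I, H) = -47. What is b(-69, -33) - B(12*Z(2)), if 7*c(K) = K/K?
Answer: -863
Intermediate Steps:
c(K) = ⅐ (c(K) = (K/K)/7 = (⅐)*1 = ⅐)
Z(q) = 4/9 - √(-5 + q)/9 (Z(q) = 4/9 - √(q - 5)/9 = 4/9 - √(-5 + q)/9)
B(Y) = 816 (B(Y) = (⅐ + 29)*(27 + (-9 + 10)) = 204*(27 + 1)/7 = (204/7)*28 = 816)
b(-69, -33) - B(12*Z(2)) = -47 - 1*816 = -47 - 816 = -863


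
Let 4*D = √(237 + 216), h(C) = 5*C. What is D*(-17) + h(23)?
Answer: 115 - 17*√453/4 ≈ 24.544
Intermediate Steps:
D = √453/4 (D = √(237 + 216)/4 = √453/4 ≈ 5.3209)
D*(-17) + h(23) = (√453/4)*(-17) + 5*23 = -17*√453/4 + 115 = 115 - 17*√453/4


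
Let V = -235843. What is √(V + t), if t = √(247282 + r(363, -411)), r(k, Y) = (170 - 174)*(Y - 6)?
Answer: √(-235843 + 5*√9958) ≈ 485.12*I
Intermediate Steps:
r(k, Y) = 24 - 4*Y (r(k, Y) = -4*(-6 + Y) = 24 - 4*Y)
t = 5*√9958 (t = √(247282 + (24 - 4*(-411))) = √(247282 + (24 + 1644)) = √(247282 + 1668) = √248950 = 5*√9958 ≈ 498.95)
√(V + t) = √(-235843 + 5*√9958)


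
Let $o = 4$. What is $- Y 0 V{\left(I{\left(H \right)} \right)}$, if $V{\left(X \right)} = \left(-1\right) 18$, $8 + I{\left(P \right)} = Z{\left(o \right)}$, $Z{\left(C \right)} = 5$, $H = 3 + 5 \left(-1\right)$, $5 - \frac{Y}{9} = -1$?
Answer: $0$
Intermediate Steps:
$Y = 54$ ($Y = 45 - -9 = 45 + 9 = 54$)
$H = -2$ ($H = 3 - 5 = -2$)
$I{\left(P \right)} = -3$ ($I{\left(P \right)} = -8 + 5 = -3$)
$V{\left(X \right)} = -18$
$- Y 0 V{\left(I{\left(H \right)} \right)} = - 54 \cdot 0 \left(-18\right) = \left(-1\right) 0 \left(-18\right) = 0 \left(-18\right) = 0$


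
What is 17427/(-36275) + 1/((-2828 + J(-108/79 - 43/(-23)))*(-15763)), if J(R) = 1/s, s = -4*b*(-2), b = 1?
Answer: -6214578553823/12935895309975 ≈ -0.48041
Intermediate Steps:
s = 8 (s = -4*1*(-2) = -4*(-2) = 8)
J(R) = ⅛ (J(R) = 1/8 = ⅛)
17427/(-36275) + 1/((-2828 + J(-108/79 - 43/(-23)))*(-15763)) = 17427/(-36275) + 1/((-2828 + ⅛)*(-15763)) = 17427*(-1/36275) - 1/15763/(-22623/8) = -17427/36275 - 8/22623*(-1/15763) = -17427/36275 + 8/356606349 = -6214578553823/12935895309975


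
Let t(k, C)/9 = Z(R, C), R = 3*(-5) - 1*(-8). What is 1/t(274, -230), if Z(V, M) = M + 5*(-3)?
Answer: -1/2205 ≈ -0.00045351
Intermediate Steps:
R = -7 (R = -15 + 8 = -7)
Z(V, M) = -15 + M (Z(V, M) = M - 15 = -15 + M)
t(k, C) = -135 + 9*C (t(k, C) = 9*(-15 + C) = -135 + 9*C)
1/t(274, -230) = 1/(-135 + 9*(-230)) = 1/(-135 - 2070) = 1/(-2205) = -1/2205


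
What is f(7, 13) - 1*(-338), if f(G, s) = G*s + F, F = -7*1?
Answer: 422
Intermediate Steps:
F = -7
f(G, s) = -7 + G*s (f(G, s) = G*s - 7 = -7 + G*s)
f(7, 13) - 1*(-338) = (-7 + 7*13) - 1*(-338) = (-7 + 91) + 338 = 84 + 338 = 422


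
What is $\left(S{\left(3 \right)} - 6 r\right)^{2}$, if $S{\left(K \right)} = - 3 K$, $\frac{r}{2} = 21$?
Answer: $68121$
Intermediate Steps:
$r = 42$ ($r = 2 \cdot 21 = 42$)
$\left(S{\left(3 \right)} - 6 r\right)^{2} = \left(\left(-3\right) 3 - 252\right)^{2} = \left(-9 - 252\right)^{2} = \left(-261\right)^{2} = 68121$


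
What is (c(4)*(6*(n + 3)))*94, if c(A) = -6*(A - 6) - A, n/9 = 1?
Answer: 54144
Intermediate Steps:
n = 9 (n = 9*1 = 9)
c(A) = 36 - 7*A (c(A) = -6*(-6 + A) - A = (36 - 6*A) - A = 36 - 7*A)
(c(4)*(6*(n + 3)))*94 = ((36 - 7*4)*(6*(9 + 3)))*94 = ((36 - 28)*(6*12))*94 = (8*72)*94 = 576*94 = 54144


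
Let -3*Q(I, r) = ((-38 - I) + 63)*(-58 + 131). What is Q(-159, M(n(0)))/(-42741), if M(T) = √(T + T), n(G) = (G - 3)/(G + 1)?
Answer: 13432/128223 ≈ 0.10476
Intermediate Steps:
n(G) = (-3 + G)/(1 + G)
M(T) = √2*√T (M(T) = √(2*T) = √2*√T)
Q(I, r) = -1825/3 + 73*I/3 (Q(I, r) = -((-38 - I) + 63)*(-58 + 131)/3 = -(25 - I)*73/3 = -(1825 - 73*I)/3 = -1825/3 + 73*I/3)
Q(-159, M(n(0)))/(-42741) = (-1825/3 + (73/3)*(-159))/(-42741) = (-1825/3 - 3869)*(-1/42741) = -13432/3*(-1/42741) = 13432/128223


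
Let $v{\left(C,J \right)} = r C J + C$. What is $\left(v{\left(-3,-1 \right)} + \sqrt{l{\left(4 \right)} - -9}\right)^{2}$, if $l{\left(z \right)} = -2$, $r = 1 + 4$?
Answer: $\left(12 + \sqrt{7}\right)^{2} \approx 214.5$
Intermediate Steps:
$r = 5$
$v{\left(C,J \right)} = C + 5 C J$ ($v{\left(C,J \right)} = 5 C J + C = C + 5 C J$)
$\left(v{\left(-3,-1 \right)} + \sqrt{l{\left(4 \right)} - -9}\right)^{2} = \left(- 3 \left(1 + 5 \left(-1\right)\right) + \sqrt{-2 - -9}\right)^{2} = \left(- 3 \left(1 - 5\right) + \sqrt{-2 + 9}\right)^{2} = \left(\left(-3\right) \left(-4\right) + \sqrt{7}\right)^{2} = \left(12 + \sqrt{7}\right)^{2}$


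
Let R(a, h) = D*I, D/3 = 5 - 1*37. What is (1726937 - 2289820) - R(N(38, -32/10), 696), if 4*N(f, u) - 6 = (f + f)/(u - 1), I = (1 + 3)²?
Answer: -561347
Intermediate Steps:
I = 16 (I = 4² = 16)
N(f, u) = 3/2 + f/(2*(-1 + u)) (N(f, u) = 3/2 + ((f + f)/(u - 1))/4 = 3/2 + ((2*f)/(-1 + u))/4 = 3/2 + (2*f/(-1 + u))/4 = 3/2 + f/(2*(-1 + u)))
D = -96 (D = 3*(5 - 1*37) = 3*(5 - 37) = 3*(-32) = -96)
R(a, h) = -1536 (R(a, h) = -96*16 = -1536)
(1726937 - 2289820) - R(N(38, -32/10), 696) = (1726937 - 2289820) - 1*(-1536) = -562883 + 1536 = -561347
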